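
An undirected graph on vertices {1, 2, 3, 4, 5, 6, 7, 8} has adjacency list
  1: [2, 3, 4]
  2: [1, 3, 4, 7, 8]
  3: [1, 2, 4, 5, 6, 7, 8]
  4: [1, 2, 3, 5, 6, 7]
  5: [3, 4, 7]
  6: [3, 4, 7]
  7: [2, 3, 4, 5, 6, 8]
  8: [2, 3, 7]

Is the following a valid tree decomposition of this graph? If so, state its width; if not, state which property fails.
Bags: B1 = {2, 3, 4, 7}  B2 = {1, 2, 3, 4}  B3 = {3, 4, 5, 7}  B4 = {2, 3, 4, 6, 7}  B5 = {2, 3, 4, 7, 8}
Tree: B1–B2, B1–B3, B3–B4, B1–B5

A tree decomposition must satisfy three properties: every vertex lies in some bag; for every edge, both endpoints lie together in some bag; and for every vertex, the bags containing it form a connected subtree. Here bags containing vertex 2 are not connected in the tree, so the decomposition is invalid.

No — bags containing vertex 2 are not connected in the tree.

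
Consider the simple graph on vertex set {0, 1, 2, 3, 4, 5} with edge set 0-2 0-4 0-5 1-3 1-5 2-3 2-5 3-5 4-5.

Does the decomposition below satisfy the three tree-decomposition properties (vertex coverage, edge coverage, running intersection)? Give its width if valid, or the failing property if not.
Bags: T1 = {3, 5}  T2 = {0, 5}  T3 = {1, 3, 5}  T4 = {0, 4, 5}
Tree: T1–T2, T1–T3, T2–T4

A tree decomposition must satisfy three properties: every vertex lies in some bag; for every edge, both endpoints lie together in some bag; and for every vertex, the bags containing it form a connected subtree. Here vertex 2 appears in no bag, so the decomposition is invalid.

No — vertex 2 appears in no bag.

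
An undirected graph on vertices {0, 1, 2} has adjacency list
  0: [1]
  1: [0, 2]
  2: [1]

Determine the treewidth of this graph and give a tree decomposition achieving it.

Treewidth 1.
One optimal decomposition is:
Bags: B1 = {1, 2}  B2 = {0, 1}
Tree: B1–B2

Every bag has size at most 2, so the width is 2 − 1 = 1 and tw(G) ≤ 1. G has an edge, so its treewidth is at least 1. Therefore the treewidth is 1.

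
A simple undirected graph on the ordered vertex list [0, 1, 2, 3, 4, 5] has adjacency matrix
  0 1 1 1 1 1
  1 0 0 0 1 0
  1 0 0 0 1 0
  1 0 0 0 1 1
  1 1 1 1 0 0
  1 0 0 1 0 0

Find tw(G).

A width-2 tree decomposition is:
Bags: B1 = {0, 3, 5}  B2 = {0, 3, 4}  B3 = {0, 1, 4}  B4 = {0, 2, 4}
Tree: B1–B2, B2–B3, B3–B4
The largest bag has 3 vertices, giving width 2; this decomposition certifies tw(G) ≤ 2. On the other hand G contains the 3-clique {0, 1, 4}. A clique must lie in a single bag of any decomposition, so no decomposition can have width below 2. Hence tw(G) = 2 exactly.

2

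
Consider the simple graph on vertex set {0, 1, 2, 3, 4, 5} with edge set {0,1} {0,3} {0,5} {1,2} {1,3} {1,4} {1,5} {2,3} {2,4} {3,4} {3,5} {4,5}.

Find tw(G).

3

A width-3 tree decomposition is:
Bags: B1 = {1, 3, 4, 5}  B2 = {1, 2, 3, 4}  B3 = {0, 1, 3, 5}
Tree: B1–B2, B1–B3
Each bag holds 4 vertices, so the decomposition has width 3, which upper-bounds the treewidth. Conversely, {0, 1, 3, 5} is a clique of size 4, and the vertices of any clique must share a bag in every tree decomposition; so some bag has ≥ 4 vertices and tw(G) ≥ 3. Hence tw(G) = 3 exactly.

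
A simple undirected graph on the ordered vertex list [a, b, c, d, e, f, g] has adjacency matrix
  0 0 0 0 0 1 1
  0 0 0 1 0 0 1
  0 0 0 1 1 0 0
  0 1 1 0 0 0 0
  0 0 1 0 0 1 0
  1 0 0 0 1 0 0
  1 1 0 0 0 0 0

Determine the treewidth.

2

A width-2 tree decomposition is:
Bags: B1 = {a, f, g}  B2 = {e, f, g}  B3 = {c, e, g}  B4 = {c, d, g}  B5 = {b, d, g}
Tree: B1–B2, B2–B3, B3–B4, B4–B5
The largest bag has 3 vertices, giving width 2; this decomposition certifies tw(G) ≤ 2. Since g–a–f–e–c–d–b–g is a cycle in G, G is not acyclic. Forests are exactly the graphs of treewidth ≤ 1, so tw(G) ≥ 2. Combining the bounds, tw(G) = 2.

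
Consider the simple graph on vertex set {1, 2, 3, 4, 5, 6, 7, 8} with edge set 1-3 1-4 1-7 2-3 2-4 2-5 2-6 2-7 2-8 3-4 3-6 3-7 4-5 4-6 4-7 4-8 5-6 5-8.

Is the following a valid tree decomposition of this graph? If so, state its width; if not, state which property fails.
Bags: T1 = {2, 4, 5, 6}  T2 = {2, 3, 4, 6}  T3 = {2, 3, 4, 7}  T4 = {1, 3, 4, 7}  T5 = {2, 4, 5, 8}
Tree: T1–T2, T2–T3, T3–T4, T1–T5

Yes; width 3.

Vertex coverage: the bags together contain {1, 2, 3, 4, 5, 6, 7, 8}, the full vertex set. Edge coverage: each edge of G has both endpoints in at least one bag. Running intersection: for every vertex, the bags containing it form a connected subtree. All three properties hold, so this is a valid tree decomposition of width max|bag| − 1 = 3, and hence tw(G) ≤ 3.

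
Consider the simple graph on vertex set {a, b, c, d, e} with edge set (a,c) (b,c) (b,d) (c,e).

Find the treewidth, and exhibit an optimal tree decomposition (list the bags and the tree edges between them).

Treewidth 1.
One optimal decomposition is:
Bags: B1 = {a, c}  B2 = {c, e}  B3 = {b, c}  B4 = {b, d}
Tree: B1–B2, B2–B3, B3–B4

Every bag has size at most 2, so the width is 2 − 1 = 1 and tw(G) ≤ 1. G has an edge, so its treewidth is at least 1. The upper and lower bounds meet at 1, so that is the treewidth.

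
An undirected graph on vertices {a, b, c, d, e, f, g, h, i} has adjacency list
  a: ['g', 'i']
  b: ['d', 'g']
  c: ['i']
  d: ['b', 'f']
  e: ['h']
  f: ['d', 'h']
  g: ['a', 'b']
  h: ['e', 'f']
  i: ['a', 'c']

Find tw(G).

A width-1 tree decomposition is:
Bags: B1 = {e, h}  B2 = {f, h}  B3 = {d, f}  B4 = {b, d}  B5 = {b, g}  B6 = {a, g}  B7 = {a, i}  B8 = {c, i}
Tree: B1–B2, B2–B3, B3–B4, B4–B5, B5–B6, B6–B7, B7–B8
The largest bag has 2 vertices, giving width 1; this decomposition certifies tw(G) ≤ 1. Since G has at least one edge (e.g. e–h), it is not an edgeless graph, so tw(G) ≥ 1. The upper and lower bounds meet at 1, so that is the treewidth.

1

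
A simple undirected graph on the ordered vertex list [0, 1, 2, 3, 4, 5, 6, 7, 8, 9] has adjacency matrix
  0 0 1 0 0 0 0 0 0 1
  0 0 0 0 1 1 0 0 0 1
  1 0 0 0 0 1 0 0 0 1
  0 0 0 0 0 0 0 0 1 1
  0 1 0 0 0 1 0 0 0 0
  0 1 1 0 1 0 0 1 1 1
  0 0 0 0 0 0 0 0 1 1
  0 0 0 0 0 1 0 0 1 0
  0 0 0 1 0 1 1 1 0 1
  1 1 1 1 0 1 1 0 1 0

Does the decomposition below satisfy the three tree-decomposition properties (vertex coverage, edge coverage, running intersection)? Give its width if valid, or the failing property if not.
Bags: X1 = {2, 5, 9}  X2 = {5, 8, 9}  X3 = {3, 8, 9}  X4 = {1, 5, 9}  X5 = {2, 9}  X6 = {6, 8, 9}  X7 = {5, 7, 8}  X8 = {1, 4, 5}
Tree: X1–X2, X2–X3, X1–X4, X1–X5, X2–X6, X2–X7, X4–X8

No — vertex 0 appears in no bag.

A tree decomposition must satisfy three properties: every vertex lies in some bag; for every edge, both endpoints lie together in some bag; and for every vertex, the bags containing it form a connected subtree. Here vertex 0 appears in no bag, so the decomposition is invalid.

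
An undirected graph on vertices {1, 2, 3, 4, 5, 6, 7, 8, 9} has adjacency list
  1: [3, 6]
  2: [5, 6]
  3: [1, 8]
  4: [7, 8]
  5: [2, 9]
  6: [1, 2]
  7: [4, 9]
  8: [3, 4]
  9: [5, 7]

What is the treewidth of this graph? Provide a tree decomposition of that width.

Every bag has size at most 3, so the width is 3 − 1 = 2 and tw(G) ≤ 2. Since 4–7–9–5–2–6–1–3–8–4 is a cycle in G, G is not acyclic. Forests are exactly the graphs of treewidth ≤ 1, so tw(G) ≥ 2. The upper and lower bounds meet at 2, so that is the treewidth.

Treewidth 2.
One optimal decomposition is:
Bags: B1 = {4, 7, 9}  B2 = {4, 5, 9}  B3 = {2, 4, 5}  B4 = {2, 4, 6}  B5 = {1, 4, 6}  B6 = {1, 3, 4}  B7 = {3, 4, 8}
Tree: B1–B2, B2–B3, B3–B4, B4–B5, B5–B6, B6–B7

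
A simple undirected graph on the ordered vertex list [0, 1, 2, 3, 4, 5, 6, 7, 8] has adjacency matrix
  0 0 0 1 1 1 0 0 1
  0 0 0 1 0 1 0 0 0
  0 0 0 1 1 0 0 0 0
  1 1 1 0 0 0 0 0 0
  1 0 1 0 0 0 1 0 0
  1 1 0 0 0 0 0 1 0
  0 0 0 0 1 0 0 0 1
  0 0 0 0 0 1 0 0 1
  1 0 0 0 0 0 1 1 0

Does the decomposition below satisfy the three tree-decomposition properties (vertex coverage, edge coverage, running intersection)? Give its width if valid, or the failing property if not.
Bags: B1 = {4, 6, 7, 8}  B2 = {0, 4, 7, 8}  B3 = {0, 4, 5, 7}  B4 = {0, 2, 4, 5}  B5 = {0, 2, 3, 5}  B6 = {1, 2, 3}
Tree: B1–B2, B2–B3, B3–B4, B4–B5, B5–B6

A tree decomposition must satisfy three properties: every vertex lies in some bag; for every edge, both endpoints lie together in some bag; and for every vertex, the bags containing it form a connected subtree. Here edge (5,1) lies in no bag, so the decomposition is invalid.

No — edge (5,1) lies in no bag.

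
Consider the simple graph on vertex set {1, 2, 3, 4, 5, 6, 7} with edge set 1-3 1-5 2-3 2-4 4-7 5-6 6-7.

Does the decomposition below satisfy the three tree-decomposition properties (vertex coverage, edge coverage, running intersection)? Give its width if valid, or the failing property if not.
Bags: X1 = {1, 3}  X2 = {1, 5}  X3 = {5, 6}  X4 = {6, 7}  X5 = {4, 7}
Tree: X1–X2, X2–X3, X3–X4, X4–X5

No — vertex 2 appears in no bag.

A tree decomposition must satisfy three properties: every vertex lies in some bag; for every edge, both endpoints lie together in some bag; and for every vertex, the bags containing it form a connected subtree. Here vertex 2 appears in no bag, so the decomposition is invalid.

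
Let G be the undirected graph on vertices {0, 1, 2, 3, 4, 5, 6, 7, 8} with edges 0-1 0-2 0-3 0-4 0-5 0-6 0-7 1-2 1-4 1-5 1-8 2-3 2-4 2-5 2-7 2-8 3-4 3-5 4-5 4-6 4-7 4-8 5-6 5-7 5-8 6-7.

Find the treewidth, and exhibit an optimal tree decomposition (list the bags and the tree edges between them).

Treewidth 4.
One optimal decomposition is:
Bags: B1 = {0, 1, 2, 4, 5}  B2 = {1, 2, 4, 5, 8}  B3 = {0, 2, 4, 5, 7}  B4 = {0, 4, 5, 6, 7}  B5 = {0, 2, 3, 4, 5}
Tree: B1–B2, B1–B3, B3–B4, B3–B5

Every bag has size at most 5, so the width is 5 − 1 = 4 and tw(G) ≤ 4. For the lower bound, the 5 vertices {0, 1, 2, 4, 5} are pairwise adjacent, and any tree decomposition puts a clique entirely inside one bag — forcing width ≥ 4. Therefore the treewidth is 4.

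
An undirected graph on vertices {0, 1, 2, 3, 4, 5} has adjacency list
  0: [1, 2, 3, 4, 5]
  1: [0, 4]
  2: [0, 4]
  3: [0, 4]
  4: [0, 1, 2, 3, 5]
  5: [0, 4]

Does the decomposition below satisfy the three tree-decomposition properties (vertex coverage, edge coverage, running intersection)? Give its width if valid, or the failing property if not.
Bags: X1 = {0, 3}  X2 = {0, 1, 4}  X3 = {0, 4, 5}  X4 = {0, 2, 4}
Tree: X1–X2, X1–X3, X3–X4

No — edge (4,3) lies in no bag.

A tree decomposition must satisfy three properties: every vertex lies in some bag; for every edge, both endpoints lie together in some bag; and for every vertex, the bags containing it form a connected subtree. Here edge (4,3) lies in no bag, so the decomposition is invalid.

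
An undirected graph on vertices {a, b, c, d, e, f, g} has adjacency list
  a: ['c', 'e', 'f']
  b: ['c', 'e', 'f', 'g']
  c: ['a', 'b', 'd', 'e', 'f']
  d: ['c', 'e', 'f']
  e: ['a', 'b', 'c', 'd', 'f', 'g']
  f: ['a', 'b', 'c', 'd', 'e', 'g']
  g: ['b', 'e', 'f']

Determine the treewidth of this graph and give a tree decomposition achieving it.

Every bag has size at most 4, so the width is 4 − 1 = 3 and tw(G) ≤ 3. On the other hand G contains the 4-clique {b, e, f, g}. A clique must lie in a single bag of any decomposition, so no decomposition can have width below 3. Hence tw(G) = 3 exactly.

Treewidth 3.
Bags: B1 = {b, c, e, f}  B2 = {a, c, e, f}  B3 = {b, e, f, g}  B4 = {c, d, e, f}
Tree: B1–B2, B1–B3, B2–B4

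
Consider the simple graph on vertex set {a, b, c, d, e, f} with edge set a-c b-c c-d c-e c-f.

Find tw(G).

1

A width-1 tree decomposition is:
Bags: B1 = {c, f}  B2 = {c, e}  B3 = {c, d}  B4 = {a, c}  B5 = {b, c}
Tree: B1–B2, B2–B3, B3–B4, B1–B5
Each bag holds 2 vertices, so the decomposition has width 1, which upper-bounds the treewidth. Any graph with an edge has treewidth ≥ 1, and G has the edge c–f. Hence tw(G) = 1 exactly.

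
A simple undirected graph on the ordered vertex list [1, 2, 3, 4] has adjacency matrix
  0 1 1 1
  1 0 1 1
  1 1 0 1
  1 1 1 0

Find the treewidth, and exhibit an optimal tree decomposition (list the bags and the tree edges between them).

A single bag containing all 4 vertices is trivially a valid decomposition of width 3. On the other hand G contains the 4-clique {1, 2, 3, 4}. A clique must lie in a single bag of any decomposition, so no decomposition can have width below 3. Therefore the treewidth is 3.

Treewidth 3.
One such decomposition:
Bags: B1 = {1, 2, 3, 4}
Tree: (single bag)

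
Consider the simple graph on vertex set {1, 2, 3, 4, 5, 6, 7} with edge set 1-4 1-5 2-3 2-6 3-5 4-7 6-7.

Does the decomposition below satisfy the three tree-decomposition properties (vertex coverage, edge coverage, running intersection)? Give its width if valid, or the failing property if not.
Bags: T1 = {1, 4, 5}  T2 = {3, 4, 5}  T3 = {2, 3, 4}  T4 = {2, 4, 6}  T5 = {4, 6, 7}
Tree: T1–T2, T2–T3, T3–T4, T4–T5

Yes; width 2.

Every vertex of G appears in some bag (union = {1, 2, 3, 4, 5, 6, 7}); every edge is covered by a bag; and for each vertex v the set of bags containing v is connected in the bag tree. The decomposition is therefore valid. The largest bag has 3 vertices, so the width is 2.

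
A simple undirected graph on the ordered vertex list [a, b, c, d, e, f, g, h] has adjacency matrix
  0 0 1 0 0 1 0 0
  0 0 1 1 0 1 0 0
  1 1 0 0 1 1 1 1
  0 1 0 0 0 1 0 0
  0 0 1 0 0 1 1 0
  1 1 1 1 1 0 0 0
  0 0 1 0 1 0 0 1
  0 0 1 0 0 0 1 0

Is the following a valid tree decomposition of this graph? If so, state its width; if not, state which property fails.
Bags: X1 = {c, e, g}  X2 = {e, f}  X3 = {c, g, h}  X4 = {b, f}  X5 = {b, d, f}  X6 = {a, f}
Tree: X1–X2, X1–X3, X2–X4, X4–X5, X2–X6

A tree decomposition must satisfy three properties: every vertex lies in some bag; for every edge, both endpoints lie together in some bag; and for every vertex, the bags containing it form a connected subtree. Here edge (c,f) lies in no bag, so the decomposition is invalid.

No — edge (c,f) lies in no bag.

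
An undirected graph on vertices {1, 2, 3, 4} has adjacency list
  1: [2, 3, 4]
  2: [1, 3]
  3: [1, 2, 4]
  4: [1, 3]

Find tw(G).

A width-2 tree decomposition is:
Bags: B1 = {1, 3, 4}  B2 = {1, 2, 3}
Tree: B1–B2
The largest bag has 3 vertices, giving width 2; this decomposition certifies tw(G) ≤ 2. On the other hand G contains the 3-clique {1, 2, 3}. A clique must lie in a single bag of any decomposition, so no decomposition can have width below 2. Combining the bounds, tw(G) = 2.

2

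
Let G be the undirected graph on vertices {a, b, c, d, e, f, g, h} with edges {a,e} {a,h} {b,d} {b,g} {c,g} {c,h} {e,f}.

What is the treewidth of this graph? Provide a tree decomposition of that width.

Treewidth 1.
One optimal decomposition is:
Bags: B1 = {e, f}  B2 = {a, e}  B3 = {a, h}  B4 = {c, h}  B5 = {c, g}  B6 = {b, g}  B7 = {b, d}
Tree: B1–B2, B2–B3, B3–B4, B4–B5, B5–B6, B6–B7

Every bag has size at most 2, so the width is 2 − 1 = 1 and tw(G) ≤ 1. Any graph with an edge has treewidth ≥ 1, and G has the edge f–e. Hence tw(G) = 1 exactly.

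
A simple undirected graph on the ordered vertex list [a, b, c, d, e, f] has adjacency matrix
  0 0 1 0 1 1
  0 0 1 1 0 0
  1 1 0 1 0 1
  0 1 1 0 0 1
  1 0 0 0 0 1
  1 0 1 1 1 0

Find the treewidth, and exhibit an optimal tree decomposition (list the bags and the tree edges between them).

Treewidth 2.
One such decomposition:
Bags: B1 = {c, d, f}  B2 = {b, c, d}  B3 = {a, c, f}  B4 = {a, e, f}
Tree: B1–B2, B1–B3, B3–B4

Each bag holds 3 vertices, so the decomposition has width 2, which upper-bounds the treewidth. On the other hand G contains the 3-clique {a, e, f}. A clique must lie in a single bag of any decomposition, so no decomposition can have width below 2. Hence tw(G) = 2 exactly.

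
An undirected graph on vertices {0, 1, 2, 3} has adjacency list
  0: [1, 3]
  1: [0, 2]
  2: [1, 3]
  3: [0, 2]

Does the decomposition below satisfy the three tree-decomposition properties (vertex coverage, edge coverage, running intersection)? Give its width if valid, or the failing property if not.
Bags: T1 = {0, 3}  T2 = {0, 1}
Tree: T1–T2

No — vertex 2 appears in no bag.

A tree decomposition must satisfy three properties: every vertex lies in some bag; for every edge, both endpoints lie together in some bag; and for every vertex, the bags containing it form a connected subtree. Here vertex 2 appears in no bag, so the decomposition is invalid.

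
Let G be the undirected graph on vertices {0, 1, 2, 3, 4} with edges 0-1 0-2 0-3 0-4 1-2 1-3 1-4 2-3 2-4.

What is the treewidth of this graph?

A width-3 tree decomposition is:
Bags: B1 = {0, 1, 2, 3}  B2 = {0, 1, 2, 4}
Tree: B1–B2
Each bag holds 4 vertices, so the decomposition has width 3, which upper-bounds the treewidth. Conversely, {0, 1, 2, 3} is a clique of size 4, and the vertices of any clique must share a bag in every tree decomposition; so some bag has ≥ 4 vertices and tw(G) ≥ 3. Combining the bounds, tw(G) = 3.

3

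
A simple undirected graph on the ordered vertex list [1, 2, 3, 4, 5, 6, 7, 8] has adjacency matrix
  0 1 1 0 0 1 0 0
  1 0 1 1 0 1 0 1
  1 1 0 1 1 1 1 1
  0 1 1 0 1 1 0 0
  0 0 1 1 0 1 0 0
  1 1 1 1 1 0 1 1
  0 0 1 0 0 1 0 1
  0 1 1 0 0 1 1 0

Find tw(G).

3

A width-3 tree decomposition is:
Bags: B1 = {1, 2, 3, 6}  B2 = {2, 3, 4, 6}  B3 = {3, 4, 5, 6}  B4 = {2, 3, 6, 8}  B5 = {3, 6, 7, 8}
Tree: B1–B2, B2–B3, B2–B4, B4–B5
Each bag holds 4 vertices, so the decomposition has width 3, which upper-bounds the treewidth. Conversely, {2, 3, 6, 8} is a clique of size 4, and the vertices of any clique must share a bag in every tree decomposition; so some bag has ≥ 4 vertices and tw(G) ≥ 3. Therefore the treewidth is 3.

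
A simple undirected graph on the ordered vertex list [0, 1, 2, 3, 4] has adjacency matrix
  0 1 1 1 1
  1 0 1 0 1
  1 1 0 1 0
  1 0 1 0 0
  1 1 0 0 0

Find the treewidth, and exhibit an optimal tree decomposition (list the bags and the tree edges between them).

Treewidth 2.
One optimal decomposition is:
Bags: B1 = {0, 1, 4}  B2 = {0, 1, 2}  B3 = {0, 2, 3}
Tree: B1–B2, B2–B3

Every bag has size at most 3, so the width is 3 − 1 = 2 and tw(G) ≤ 2. On the other hand G contains the 3-clique {0, 1, 2}. A clique must lie in a single bag of any decomposition, so no decomposition can have width below 2. Therefore the treewidth is 2.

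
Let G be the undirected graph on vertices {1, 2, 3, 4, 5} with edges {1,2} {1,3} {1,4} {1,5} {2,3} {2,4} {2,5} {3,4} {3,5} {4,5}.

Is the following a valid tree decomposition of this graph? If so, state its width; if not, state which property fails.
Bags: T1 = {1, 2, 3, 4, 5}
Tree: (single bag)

Yes; width 4.

Vertex coverage: the bags together contain {1, 2, 3, 4, 5}, the full vertex set. Edge coverage: each edge of G has both endpoints in at least one bag. Running intersection: for every vertex, the bags containing it form a connected subtree. All three properties hold, so this is a valid tree decomposition of width max|bag| − 1 = 4, and hence tw(G) ≤ 4.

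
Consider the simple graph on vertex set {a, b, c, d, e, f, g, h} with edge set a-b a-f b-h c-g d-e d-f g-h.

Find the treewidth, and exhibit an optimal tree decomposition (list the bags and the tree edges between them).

The largest bag has 2 vertices, giving width 1; this decomposition certifies tw(G) ≤ 1. Any graph with an edge has treewidth ≥ 1, and G has the edge c–g. Hence tw(G) = 1 exactly.

Treewidth 1.
One such decomposition:
Bags: B1 = {c, g}  B2 = {g, h}  B3 = {b, h}  B4 = {a, b}  B5 = {a, f}  B6 = {d, f}  B7 = {d, e}
Tree: B1–B2, B2–B3, B3–B4, B4–B5, B5–B6, B6–B7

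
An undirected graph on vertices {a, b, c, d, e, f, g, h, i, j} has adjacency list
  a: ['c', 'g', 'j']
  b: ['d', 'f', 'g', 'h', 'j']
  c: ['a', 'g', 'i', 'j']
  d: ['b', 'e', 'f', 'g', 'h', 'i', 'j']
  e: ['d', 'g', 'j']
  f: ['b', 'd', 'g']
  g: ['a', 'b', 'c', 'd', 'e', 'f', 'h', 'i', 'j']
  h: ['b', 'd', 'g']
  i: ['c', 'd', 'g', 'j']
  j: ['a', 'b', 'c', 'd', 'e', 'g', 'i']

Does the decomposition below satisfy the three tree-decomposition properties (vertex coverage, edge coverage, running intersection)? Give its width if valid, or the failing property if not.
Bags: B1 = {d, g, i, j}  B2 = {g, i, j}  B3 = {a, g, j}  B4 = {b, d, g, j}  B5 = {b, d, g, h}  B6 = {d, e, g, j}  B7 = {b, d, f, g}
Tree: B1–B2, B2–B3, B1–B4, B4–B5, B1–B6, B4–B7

A tree decomposition must satisfy three properties: every vertex lies in some bag; for every edge, both endpoints lie together in some bag; and for every vertex, the bags containing it form a connected subtree. Here vertex c appears in no bag, so the decomposition is invalid.

No — vertex c appears in no bag.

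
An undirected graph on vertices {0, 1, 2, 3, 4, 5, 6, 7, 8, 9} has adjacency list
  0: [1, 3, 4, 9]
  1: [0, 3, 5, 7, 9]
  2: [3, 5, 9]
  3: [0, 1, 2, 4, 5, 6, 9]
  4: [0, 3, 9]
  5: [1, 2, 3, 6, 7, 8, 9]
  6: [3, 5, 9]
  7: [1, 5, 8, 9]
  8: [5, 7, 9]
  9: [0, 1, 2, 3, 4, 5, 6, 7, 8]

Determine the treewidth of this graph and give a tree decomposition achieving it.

Every bag has size at most 4, so the width is 4 − 1 = 3 and tw(G) ≤ 3. Conversely, {5, 7, 8, 9} is a clique of size 4, and the vertices of any clique must share a bag in every tree decomposition; so some bag has ≥ 4 vertices and tw(G) ≥ 3. Combining the bounds, tw(G) = 3.

Treewidth 3.
One such decomposition:
Bags: B1 = {0, 1, 3, 9}  B2 = {1, 3, 5, 9}  B3 = {3, 5, 6, 9}  B4 = {0, 3, 4, 9}  B5 = {1, 5, 7, 9}  B6 = {2, 3, 5, 9}  B7 = {5, 7, 8, 9}
Tree: B1–B2, B2–B3, B1–B4, B2–B5, B3–B6, B5–B7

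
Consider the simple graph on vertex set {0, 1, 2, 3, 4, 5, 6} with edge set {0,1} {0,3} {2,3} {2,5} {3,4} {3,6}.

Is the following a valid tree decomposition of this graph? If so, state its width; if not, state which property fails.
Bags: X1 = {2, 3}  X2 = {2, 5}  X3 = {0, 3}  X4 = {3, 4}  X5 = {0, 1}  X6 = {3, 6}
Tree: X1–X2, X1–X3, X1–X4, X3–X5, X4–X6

Yes; width 1.

Every vertex of G appears in some bag (union = {0, 1, 2, 3, 4, 5, 6}); every edge is covered by a bag; and for each vertex v the set of bags containing v is connected in the bag tree. The decomposition is therefore valid. The largest bag has 2 vertices, so the width is 1.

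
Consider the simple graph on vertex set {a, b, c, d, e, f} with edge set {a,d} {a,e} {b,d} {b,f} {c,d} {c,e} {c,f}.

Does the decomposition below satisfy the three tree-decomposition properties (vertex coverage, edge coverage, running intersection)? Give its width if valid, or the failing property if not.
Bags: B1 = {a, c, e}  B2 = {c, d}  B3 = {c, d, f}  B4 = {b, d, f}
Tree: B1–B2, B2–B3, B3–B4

No — edge (a,d) lies in no bag.

A tree decomposition must satisfy three properties: every vertex lies in some bag; for every edge, both endpoints lie together in some bag; and for every vertex, the bags containing it form a connected subtree. Here edge (a,d) lies in no bag, so the decomposition is invalid.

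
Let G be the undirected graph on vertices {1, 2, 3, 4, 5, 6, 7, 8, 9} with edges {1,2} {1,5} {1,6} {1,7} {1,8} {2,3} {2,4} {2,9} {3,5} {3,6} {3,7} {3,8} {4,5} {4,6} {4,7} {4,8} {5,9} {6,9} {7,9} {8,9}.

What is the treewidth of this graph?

A width-4 tree decomposition is:
Bags: B1 = {1, 2, 3, 4, 9}  B2 = {1, 3, 4, 6, 9}  B3 = {1, 3, 4, 7, 9}  B4 = {1, 3, 4, 8, 9}  B5 = {1, 3, 4, 5, 9}
Tree: B1–B2, B2–B3, B3–B4, B4–B5
The largest bag has 5 vertices, giving width 4; this decomposition certifies tw(G) ≤ 4. For the lower bound: the 5 vertex sets {2,9}, {4,6}, {3,7}, {1}, {8} are disjoint, each induces a connected subgraph, and every pair is joined by at least one edge of G. Contracting each set to a single vertex therefore yields K_{5} as a minor, and since treewidth is minor-monotone, tw(G) ≥ tw(K_{5}) = 4. The upper and lower bounds meet at 4, so that is the treewidth.

4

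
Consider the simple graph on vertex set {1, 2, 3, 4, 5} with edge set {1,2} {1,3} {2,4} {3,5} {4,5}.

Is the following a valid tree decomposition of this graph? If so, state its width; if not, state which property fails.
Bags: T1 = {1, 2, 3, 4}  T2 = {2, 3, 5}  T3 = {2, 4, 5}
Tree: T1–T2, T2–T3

No — bags containing vertex 4 are not connected in the tree.

A tree decomposition must satisfy three properties: every vertex lies in some bag; for every edge, both endpoints lie together in some bag; and for every vertex, the bags containing it form a connected subtree. Here bags containing vertex 4 are not connected in the tree, so the decomposition is invalid.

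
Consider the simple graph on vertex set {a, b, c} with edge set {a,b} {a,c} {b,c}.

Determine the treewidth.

2

A width-2 tree decomposition is:
Bags: B1 = {a, b, c}
Tree: (single bag)
A single bag containing all 3 vertices is trivially a valid decomposition of width 2. Conversely, {a, b, c} is a clique of size 3, and the vertices of any clique must share a bag in every tree decomposition; so some bag has ≥ 3 vertices and tw(G) ≥ 2. Combining the bounds, tw(G) = 2.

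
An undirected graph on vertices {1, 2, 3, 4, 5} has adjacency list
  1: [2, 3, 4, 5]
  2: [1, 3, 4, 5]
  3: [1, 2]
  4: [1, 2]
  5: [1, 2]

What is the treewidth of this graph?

2

A width-2 tree decomposition is:
Bags: B1 = {1, 2, 3}  B2 = {1, 2, 5}  B3 = {1, 2, 4}
Tree: B1–B2, B1–B3
Every bag has size at most 3, so the width is 3 − 1 = 2 and tw(G) ≤ 2. For the lower bound, the 3 vertices {1, 2, 3} are pairwise adjacent, and any tree decomposition puts a clique entirely inside one bag — forcing width ≥ 2. The upper and lower bounds meet at 2, so that is the treewidth.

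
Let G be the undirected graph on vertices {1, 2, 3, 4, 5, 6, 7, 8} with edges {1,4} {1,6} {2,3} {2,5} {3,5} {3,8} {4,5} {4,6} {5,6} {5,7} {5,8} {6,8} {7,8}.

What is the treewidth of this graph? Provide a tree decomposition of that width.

Treewidth 2.
One such decomposition:
Bags: B1 = {4, 5, 6}  B2 = {5, 6, 8}  B3 = {3, 5, 8}  B4 = {2, 3, 5}  B5 = {5, 7, 8}  B6 = {1, 4, 6}
Tree: B1–B2, B2–B3, B3–B4, B3–B5, B1–B6

Each bag holds 3 vertices, so the decomposition has width 2, which upper-bounds the treewidth. On the other hand G contains the 3-clique {1, 4, 6}. A clique must lie in a single bag of any decomposition, so no decomposition can have width below 2. The upper and lower bounds meet at 2, so that is the treewidth.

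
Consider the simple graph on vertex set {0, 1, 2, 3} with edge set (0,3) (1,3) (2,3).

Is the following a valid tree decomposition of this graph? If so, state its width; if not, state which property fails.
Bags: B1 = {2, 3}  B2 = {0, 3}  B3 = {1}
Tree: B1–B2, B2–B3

No — edge (3,1) lies in no bag.

A tree decomposition must satisfy three properties: every vertex lies in some bag; for every edge, both endpoints lie together in some bag; and for every vertex, the bags containing it form a connected subtree. Here edge (3,1) lies in no bag, so the decomposition is invalid.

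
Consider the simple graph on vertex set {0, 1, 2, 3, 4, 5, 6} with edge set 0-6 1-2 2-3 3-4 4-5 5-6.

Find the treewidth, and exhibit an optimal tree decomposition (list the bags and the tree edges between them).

Treewidth 1.
One optimal decomposition is:
Bags: B1 = {0, 6}  B2 = {5, 6}  B3 = {4, 5}  B4 = {3, 4}  B5 = {2, 3}  B6 = {1, 2}
Tree: B1–B2, B2–B3, B3–B4, B4–B5, B5–B6

The largest bag has 2 vertices, giving width 1; this decomposition certifies tw(G) ≤ 1. Any graph with an edge has treewidth ≥ 1, and G has the edge 0–6. Hence tw(G) = 1 exactly.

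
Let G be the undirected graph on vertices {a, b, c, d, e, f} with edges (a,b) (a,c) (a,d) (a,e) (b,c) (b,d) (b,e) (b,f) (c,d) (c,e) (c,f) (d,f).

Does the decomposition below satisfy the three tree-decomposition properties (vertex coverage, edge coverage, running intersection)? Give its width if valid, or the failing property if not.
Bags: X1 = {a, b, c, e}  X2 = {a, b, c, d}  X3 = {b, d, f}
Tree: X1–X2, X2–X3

A tree decomposition must satisfy three properties: every vertex lies in some bag; for every edge, both endpoints lie together in some bag; and for every vertex, the bags containing it form a connected subtree. Here edge (c,f) lies in no bag, so the decomposition is invalid.

No — edge (c,f) lies in no bag.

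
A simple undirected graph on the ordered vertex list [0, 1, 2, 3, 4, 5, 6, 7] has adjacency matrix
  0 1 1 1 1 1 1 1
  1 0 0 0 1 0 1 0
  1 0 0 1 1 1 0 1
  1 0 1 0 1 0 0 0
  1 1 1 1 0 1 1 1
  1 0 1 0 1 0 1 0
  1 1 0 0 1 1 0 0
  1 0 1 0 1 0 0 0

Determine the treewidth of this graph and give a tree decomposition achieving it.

The largest bag has 4 vertices, giving width 3; this decomposition certifies tw(G) ≤ 3. Conversely, {0, 1, 4, 6} is a clique of size 4, and the vertices of any clique must share a bag in every tree decomposition; so some bag has ≥ 4 vertices and tw(G) ≥ 3. Combining the bounds, tw(G) = 3.

Treewidth 3.
Bags: B1 = {0, 4, 5, 6}  B2 = {0, 2, 4, 5}  B3 = {0, 2, 3, 4}  B4 = {0, 2, 4, 7}  B5 = {0, 1, 4, 6}
Tree: B1–B2, B2–B3, B2–B4, B1–B5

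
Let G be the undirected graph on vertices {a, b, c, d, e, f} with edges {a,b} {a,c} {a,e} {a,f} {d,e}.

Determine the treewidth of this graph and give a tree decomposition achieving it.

Treewidth 1.
Bags: B1 = {a, b}  B2 = {a, e}  B3 = {d, e}  B4 = {a, c}  B5 = {a, f}
Tree: B1–B2, B2–B3, B1–B4, B2–B5

Every bag has size at most 2, so the width is 2 − 1 = 1 and tw(G) ≤ 1. Since G has at least one edge (e.g. b–a), it is not an edgeless graph, so tw(G) ≥ 1. Therefore the treewidth is 1.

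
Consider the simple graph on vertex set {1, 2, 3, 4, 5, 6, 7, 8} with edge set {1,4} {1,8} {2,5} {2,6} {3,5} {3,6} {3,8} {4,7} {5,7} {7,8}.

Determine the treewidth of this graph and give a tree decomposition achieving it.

Each bag holds 3 vertices, so the decomposition has width 2, which upper-bounds the treewidth. Since 6–2–5–3–6 is a cycle in G, G is not acyclic. Forests are exactly the graphs of treewidth ≤ 1, so tw(G) ≥ 2. The upper and lower bounds meet at 2, so that is the treewidth.

Treewidth 2.
Bags: B1 = {2, 3, 6}  B2 = {2, 3, 5}  B3 = {3, 5, 8}  B4 = {5, 7, 8}  B5 = {1, 7, 8}  B6 = {1, 4, 7}
Tree: B1–B2, B2–B3, B3–B4, B4–B5, B5–B6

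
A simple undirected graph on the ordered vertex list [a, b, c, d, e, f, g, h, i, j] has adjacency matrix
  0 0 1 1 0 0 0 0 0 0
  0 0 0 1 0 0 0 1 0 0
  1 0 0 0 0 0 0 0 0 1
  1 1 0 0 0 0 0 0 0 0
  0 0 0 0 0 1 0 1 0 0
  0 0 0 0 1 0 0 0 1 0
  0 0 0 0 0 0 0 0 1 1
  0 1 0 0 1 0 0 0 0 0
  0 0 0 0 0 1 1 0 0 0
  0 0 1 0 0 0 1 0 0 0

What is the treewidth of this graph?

2

A width-2 tree decomposition is:
Bags: B1 = {b, d, h}  B2 = {a, d, h}  B3 = {a, c, h}  B4 = {c, h, j}  B5 = {g, h, j}  B6 = {g, h, i}  B7 = {f, h, i}  B8 = {e, f, h}
Tree: B1–B2, B2–B3, B3–B4, B4–B5, B5–B6, B6–B7, B7–B8
Every bag has size at most 3, so the width is 3 − 1 = 2 and tw(G) ≤ 2. Since h–b–d–a–c–j–g–i–f–e–h is a cycle in G, G is not acyclic. Forests are exactly the graphs of treewidth ≤ 1, so tw(G) ≥ 2. Hence tw(G) = 2 exactly.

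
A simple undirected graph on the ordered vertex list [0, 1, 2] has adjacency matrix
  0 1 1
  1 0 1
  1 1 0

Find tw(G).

2

A width-2 tree decomposition is:
Bags: B1 = {0, 1, 2}
Tree: (single bag)
With just one bag of size 3, the width is 3 − 1 = 2, so tw(G) ≤ 2. Conversely, {0, 1, 2} is a clique of size 3, and the vertices of any clique must share a bag in every tree decomposition; so some bag has ≥ 3 vertices and tw(G) ≥ 2. Therefore the treewidth is 2.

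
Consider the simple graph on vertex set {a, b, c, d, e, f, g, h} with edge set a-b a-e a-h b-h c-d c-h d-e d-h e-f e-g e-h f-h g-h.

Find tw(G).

A width-2 tree decomposition is:
Bags: B1 = {c, d, h}  B2 = {d, e, h}  B3 = {a, e, h}  B4 = {e, g, h}  B5 = {e, f, h}  B6 = {a, b, h}
Tree: B1–B2, B2–B3, B2–B4, B3–B5, B3–B6
The largest bag has 3 vertices, giving width 2; this decomposition certifies tw(G) ≤ 2. For the lower bound, the 3 vertices {d, e, h} are pairwise adjacent, and any tree decomposition puts a clique entirely inside one bag — forcing width ≥ 2. Therefore the treewidth is 2.

2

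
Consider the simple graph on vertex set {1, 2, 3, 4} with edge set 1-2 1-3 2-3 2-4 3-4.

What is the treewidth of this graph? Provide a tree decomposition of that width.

Each bag holds 3 vertices, so the decomposition has width 2, which upper-bounds the treewidth. On the other hand G contains the 3-clique {1, 2, 3}. A clique must lie in a single bag of any decomposition, so no decomposition can have width below 2. Therefore the treewidth is 2.

Treewidth 2.
One optimal decomposition is:
Bags: B1 = {1, 2, 3}  B2 = {2, 3, 4}
Tree: B1–B2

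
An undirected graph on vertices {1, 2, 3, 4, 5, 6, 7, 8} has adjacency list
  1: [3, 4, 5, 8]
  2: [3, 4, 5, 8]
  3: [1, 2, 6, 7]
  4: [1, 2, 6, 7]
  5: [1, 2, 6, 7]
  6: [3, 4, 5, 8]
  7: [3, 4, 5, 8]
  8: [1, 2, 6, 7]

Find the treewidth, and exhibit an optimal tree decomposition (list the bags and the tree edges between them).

Treewidth 4.
One such decomposition:
Bags: B1 = {1, 2, 3, 6, 7}  B2 = {1, 2, 6, 7, 8}  B3 = {1, 2, 4, 6, 7}  B4 = {1, 2, 5, 6, 7}
Tree: B1–B2, B2–B3, B3–B4

Each bag holds 5 vertices, so the decomposition has width 4, which upper-bounds the treewidth. For the lower bound: the 5 vertex sets {1,3}, {7,8}, {4,6}, {2}, {5} are disjoint, each induces a connected subgraph, and every pair is joined by at least one edge of G. Contracting each set to a single vertex therefore yields K_{5} as a minor, and since treewidth is minor-monotone, tw(G) ≥ tw(K_{5}) = 4. Hence tw(G) = 4 exactly.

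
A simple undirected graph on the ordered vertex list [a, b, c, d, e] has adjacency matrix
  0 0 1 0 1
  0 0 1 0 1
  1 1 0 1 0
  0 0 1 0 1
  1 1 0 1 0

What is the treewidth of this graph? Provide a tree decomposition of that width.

The largest bag has 3 vertices, giving width 2; this decomposition certifies tw(G) ≤ 2. The edges d–c–b–e–d form a cycle, so G is not a tree and its treewidth is at least 2. Hence tw(G) = 2 exactly.

Treewidth 2.
One optimal decomposition is:
Bags: B1 = {c, d, e}  B2 = {b, c, e}  B3 = {a, c, e}
Tree: B1–B2, B2–B3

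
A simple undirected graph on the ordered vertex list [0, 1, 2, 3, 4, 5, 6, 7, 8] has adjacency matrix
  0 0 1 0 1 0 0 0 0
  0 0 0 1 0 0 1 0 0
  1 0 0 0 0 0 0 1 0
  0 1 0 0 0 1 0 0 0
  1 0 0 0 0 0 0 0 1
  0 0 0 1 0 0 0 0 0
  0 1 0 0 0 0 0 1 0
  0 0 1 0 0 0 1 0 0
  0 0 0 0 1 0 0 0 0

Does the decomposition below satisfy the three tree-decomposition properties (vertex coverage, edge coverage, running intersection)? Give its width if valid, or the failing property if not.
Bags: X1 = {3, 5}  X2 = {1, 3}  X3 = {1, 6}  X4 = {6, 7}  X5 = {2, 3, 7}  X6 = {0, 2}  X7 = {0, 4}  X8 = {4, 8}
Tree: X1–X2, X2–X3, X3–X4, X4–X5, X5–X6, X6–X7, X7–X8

A tree decomposition must satisfy three properties: every vertex lies in some bag; for every edge, both endpoints lie together in some bag; and for every vertex, the bags containing it form a connected subtree. Here bags containing vertex 3 are not connected in the tree, so the decomposition is invalid.

No — bags containing vertex 3 are not connected in the tree.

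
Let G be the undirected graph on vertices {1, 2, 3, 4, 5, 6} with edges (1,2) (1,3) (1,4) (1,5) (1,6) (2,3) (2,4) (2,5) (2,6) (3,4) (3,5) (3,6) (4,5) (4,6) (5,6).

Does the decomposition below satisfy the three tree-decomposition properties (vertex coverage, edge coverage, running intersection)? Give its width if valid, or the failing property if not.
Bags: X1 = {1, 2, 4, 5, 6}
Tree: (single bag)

A tree decomposition must satisfy three properties: every vertex lies in some bag; for every edge, both endpoints lie together in some bag; and for every vertex, the bags containing it form a connected subtree. Here vertex 3 appears in no bag, so the decomposition is invalid.

No — vertex 3 appears in no bag.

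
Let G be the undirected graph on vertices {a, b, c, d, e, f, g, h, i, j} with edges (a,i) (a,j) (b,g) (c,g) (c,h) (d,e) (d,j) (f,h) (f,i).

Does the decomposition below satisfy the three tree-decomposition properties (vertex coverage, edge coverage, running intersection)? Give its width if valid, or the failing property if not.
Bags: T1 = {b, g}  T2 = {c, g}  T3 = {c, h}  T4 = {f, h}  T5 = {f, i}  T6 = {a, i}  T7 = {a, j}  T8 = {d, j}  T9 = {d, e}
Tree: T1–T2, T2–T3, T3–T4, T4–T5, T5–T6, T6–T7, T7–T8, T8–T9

Vertex coverage: the bags together contain {a, b, c, d, e, f, g, h, i, j}, the full vertex set. Edge coverage: each edge of G has both endpoints in at least one bag. Running intersection: for every vertex, the bags containing it form a connected subtree. All three properties hold, so this is a valid tree decomposition of width max|bag| − 1 = 1, and hence tw(G) ≤ 1.

Yes; width 1.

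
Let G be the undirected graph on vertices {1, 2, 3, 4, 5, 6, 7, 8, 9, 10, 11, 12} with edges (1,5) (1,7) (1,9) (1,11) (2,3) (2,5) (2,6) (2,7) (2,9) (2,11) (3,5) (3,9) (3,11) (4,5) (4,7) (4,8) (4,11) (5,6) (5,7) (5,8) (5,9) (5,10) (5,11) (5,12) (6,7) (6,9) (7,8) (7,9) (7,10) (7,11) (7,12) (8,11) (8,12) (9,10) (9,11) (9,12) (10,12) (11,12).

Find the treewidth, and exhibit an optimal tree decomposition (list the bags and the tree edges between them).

Treewidth 4.
One such decomposition:
Bags: B1 = {5, 7, 9, 11, 12}  B2 = {2, 5, 7, 9, 11}  B3 = {5, 7, 9, 10, 12}  B4 = {5, 7, 8, 11, 12}  B5 = {1, 5, 7, 9, 11}  B6 = {4, 5, 7, 8, 11}  B7 = {2, 3, 5, 9, 11}  B8 = {2, 5, 6, 7, 9}
Tree: B1–B2, B1–B3, B1–B4, B1–B5, B4–B6, B2–B7, B2–B8

Each bag holds 5 vertices, so the decomposition has width 4, which upper-bounds the treewidth. For the lower bound, the 5 vertices {2, 3, 5, 9, 11} are pairwise adjacent, and any tree decomposition puts a clique entirely inside one bag — forcing width ≥ 4. The upper and lower bounds meet at 4, so that is the treewidth.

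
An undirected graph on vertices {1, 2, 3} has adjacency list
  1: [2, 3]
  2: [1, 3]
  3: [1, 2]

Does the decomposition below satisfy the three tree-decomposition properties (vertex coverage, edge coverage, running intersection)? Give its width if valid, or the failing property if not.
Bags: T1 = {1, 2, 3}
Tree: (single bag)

Yes; width 2.

Every vertex of G appears in some bag (union = {1, 2, 3}); every edge is covered by a bag; and for each vertex v the set of bags containing v is connected in the bag tree. The decomposition is therefore valid. The largest bag has 3 vertices, so the width is 2.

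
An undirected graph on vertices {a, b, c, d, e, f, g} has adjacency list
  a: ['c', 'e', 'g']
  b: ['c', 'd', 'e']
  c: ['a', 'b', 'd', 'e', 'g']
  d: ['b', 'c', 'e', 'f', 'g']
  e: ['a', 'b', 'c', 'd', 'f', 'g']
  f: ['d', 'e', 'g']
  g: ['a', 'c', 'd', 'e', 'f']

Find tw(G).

3

A width-3 tree decomposition is:
Bags: B1 = {d, e, f, g}  B2 = {c, d, e, g}  B3 = {a, c, e, g}  B4 = {b, c, d, e}
Tree: B1–B2, B2–B3, B2–B4
The largest bag has 4 vertices, giving width 3; this decomposition certifies tw(G) ≤ 3. For the lower bound, the 4 vertices {c, d, e, g} are pairwise adjacent, and any tree decomposition puts a clique entirely inside one bag — forcing width ≥ 3. Combining the bounds, tw(G) = 3.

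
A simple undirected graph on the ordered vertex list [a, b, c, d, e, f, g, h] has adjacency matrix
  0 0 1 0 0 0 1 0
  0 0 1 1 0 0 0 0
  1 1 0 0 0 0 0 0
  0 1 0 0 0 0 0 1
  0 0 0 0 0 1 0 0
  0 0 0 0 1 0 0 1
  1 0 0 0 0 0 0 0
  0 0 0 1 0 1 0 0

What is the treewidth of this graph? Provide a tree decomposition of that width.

The largest bag has 2 vertices, giving width 1; this decomposition certifies tw(G) ≤ 1. Since G has at least one edge (e.g. g–a), it is not an edgeless graph, so tw(G) ≥ 1. Hence tw(G) = 1 exactly.

Treewidth 1.
One optimal decomposition is:
Bags: B1 = {a, g}  B2 = {a, c}  B3 = {b, c}  B4 = {b, d}  B5 = {d, h}  B6 = {f, h}  B7 = {e, f}
Tree: B1–B2, B2–B3, B3–B4, B4–B5, B5–B6, B6–B7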